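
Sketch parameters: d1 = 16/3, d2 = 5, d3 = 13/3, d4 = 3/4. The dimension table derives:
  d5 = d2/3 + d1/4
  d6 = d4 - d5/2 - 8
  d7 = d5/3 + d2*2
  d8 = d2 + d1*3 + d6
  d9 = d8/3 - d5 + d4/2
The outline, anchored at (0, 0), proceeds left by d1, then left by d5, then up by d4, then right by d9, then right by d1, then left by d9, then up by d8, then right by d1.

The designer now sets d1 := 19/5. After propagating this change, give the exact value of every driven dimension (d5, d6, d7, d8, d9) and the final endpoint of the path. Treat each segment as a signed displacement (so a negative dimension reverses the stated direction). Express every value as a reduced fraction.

d5 = 157/60
d6 = -1027/120
d7 = 1957/180
d8 = 941/120
d9 = 67/180
endpoint = (71/60, 1031/120)

Apply edit: d1 := 19/5
  d5 = d2/3 + d1/4 = 157/60
  d6 = d4 - d5/2 - 8 = -1027/120
  d7 = d5/3 + d2*2 = 1957/180
  d8 = d2 + d1*3 + d6 = 941/120
  d9 = d8/3 - d5 + d4/2 = 67/180
Walk from origin (0, 0):
  seg 1: left by d1 = 19/5 → (-19/5, 0)
  seg 2: left by d5 = 157/60 → (-77/12, 0)
  seg 3: up by d4 = 3/4 → (-77/12, 3/4)
  seg 4: right by d9 = 67/180 → (-272/45, 3/4)
  seg 5: right by d1 = 19/5 → (-101/45, 3/4)
  seg 6: left by d9 = 67/180 → (-157/60, 3/4)
  seg 7: up by d8 = 941/120 → (-157/60, 1031/120)
  seg 8: right by d1 = 19/5 → (71/60, 1031/120)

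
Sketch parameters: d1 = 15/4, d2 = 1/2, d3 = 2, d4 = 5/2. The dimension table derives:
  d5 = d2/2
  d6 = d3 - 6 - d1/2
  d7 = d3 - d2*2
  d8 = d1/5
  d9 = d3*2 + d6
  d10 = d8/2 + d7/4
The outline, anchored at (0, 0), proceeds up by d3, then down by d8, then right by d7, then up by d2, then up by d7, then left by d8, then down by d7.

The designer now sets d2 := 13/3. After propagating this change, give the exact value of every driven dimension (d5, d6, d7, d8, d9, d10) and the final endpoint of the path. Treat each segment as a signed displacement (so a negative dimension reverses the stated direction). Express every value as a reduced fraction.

d5 = 13/6
d6 = -47/8
d7 = -20/3
d8 = 3/4
d9 = -15/8
d10 = -31/24
endpoint = (-89/12, 67/12)

Apply edit: d2 := 13/3
  d5 = d2/2 = 13/6
  d6 = d3 - 6 - d1/2 = -47/8
  d7 = d3 - d2*2 = -20/3
  d8 = d1/5 = 3/4
  d9 = d3*2 + d6 = -15/8
  d10 = d8/2 + d7/4 = -31/24
Walk from origin (0, 0):
  seg 1: up by d3 = 2 → (0, 2)
  seg 2: down by d8 = 3/4 → (0, 5/4)
  seg 3: right by d7 = -20/3 → (-20/3, 5/4)
  seg 4: up by d2 = 13/3 → (-20/3, 67/12)
  seg 5: up by d7 = -20/3 → (-20/3, -13/12)
  seg 6: left by d8 = 3/4 → (-89/12, -13/12)
  seg 7: down by d7 = -20/3 → (-89/12, 67/12)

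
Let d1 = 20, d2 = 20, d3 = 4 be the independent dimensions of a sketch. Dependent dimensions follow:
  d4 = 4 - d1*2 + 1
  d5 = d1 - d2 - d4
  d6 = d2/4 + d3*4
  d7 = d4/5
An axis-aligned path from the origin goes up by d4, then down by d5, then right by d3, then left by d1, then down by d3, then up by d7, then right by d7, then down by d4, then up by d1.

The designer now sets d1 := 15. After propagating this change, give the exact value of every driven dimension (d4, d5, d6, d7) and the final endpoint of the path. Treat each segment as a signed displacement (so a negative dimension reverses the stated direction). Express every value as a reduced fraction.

Apply edit: d1 := 15
  d4 = 4 - d1*2 + 1 = -25
  d5 = d1 - d2 - d4 = 20
  d6 = d2/4 + d3*4 = 21
  d7 = d4/5 = -5
Walk from origin (0, 0):
  seg 1: up by d4 = -25 → (0, -25)
  seg 2: down by d5 = 20 → (0, -45)
  seg 3: right by d3 = 4 → (4, -45)
  seg 4: left by d1 = 15 → (-11, -45)
  seg 5: down by d3 = 4 → (-11, -49)
  seg 6: up by d7 = -5 → (-11, -54)
  seg 7: right by d7 = -5 → (-16, -54)
  seg 8: down by d4 = -25 → (-16, -29)
  seg 9: up by d1 = 15 → (-16, -14)

d4 = -25
d5 = 20
d6 = 21
d7 = -5
endpoint = (-16, -14)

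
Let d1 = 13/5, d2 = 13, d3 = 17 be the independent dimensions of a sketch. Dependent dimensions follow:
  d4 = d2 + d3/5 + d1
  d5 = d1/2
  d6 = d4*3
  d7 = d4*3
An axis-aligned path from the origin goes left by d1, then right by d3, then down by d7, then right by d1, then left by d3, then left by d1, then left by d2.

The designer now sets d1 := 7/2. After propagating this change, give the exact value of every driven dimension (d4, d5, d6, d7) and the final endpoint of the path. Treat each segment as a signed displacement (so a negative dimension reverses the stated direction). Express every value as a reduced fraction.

Apply edit: d1 := 7/2
  d4 = d2 + d3/5 + d1 = 199/10
  d5 = d1/2 = 7/4
  d6 = d4*3 = 597/10
  d7 = d4*3 = 597/10
Walk from origin (0, 0):
  seg 1: left by d1 = 7/2 → (-7/2, 0)
  seg 2: right by d3 = 17 → (27/2, 0)
  seg 3: down by d7 = 597/10 → (27/2, -597/10)
  seg 4: right by d1 = 7/2 → (17, -597/10)
  seg 5: left by d3 = 17 → (0, -597/10)
  seg 6: left by d1 = 7/2 → (-7/2, -597/10)
  seg 7: left by d2 = 13 → (-33/2, -597/10)

d4 = 199/10
d5 = 7/4
d6 = 597/10
d7 = 597/10
endpoint = (-33/2, -597/10)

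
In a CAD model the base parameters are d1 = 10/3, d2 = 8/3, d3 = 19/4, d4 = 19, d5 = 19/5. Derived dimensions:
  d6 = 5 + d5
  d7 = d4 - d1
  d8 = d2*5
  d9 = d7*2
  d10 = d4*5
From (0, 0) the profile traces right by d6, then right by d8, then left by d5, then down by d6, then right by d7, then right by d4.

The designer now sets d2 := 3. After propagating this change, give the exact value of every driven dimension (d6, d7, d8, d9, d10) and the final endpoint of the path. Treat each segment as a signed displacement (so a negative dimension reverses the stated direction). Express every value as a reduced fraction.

d6 = 44/5
d7 = 47/3
d8 = 15
d9 = 94/3
d10 = 95
endpoint = (164/3, -44/5)

Apply edit: d2 := 3
  d6 = 5 + d5 = 44/5
  d7 = d4 - d1 = 47/3
  d8 = d2*5 = 15
  d9 = d7*2 = 94/3
  d10 = d4*5 = 95
Walk from origin (0, 0):
  seg 1: right by d6 = 44/5 → (44/5, 0)
  seg 2: right by d8 = 15 → (119/5, 0)
  seg 3: left by d5 = 19/5 → (20, 0)
  seg 4: down by d6 = 44/5 → (20, -44/5)
  seg 5: right by d7 = 47/3 → (107/3, -44/5)
  seg 6: right by d4 = 19 → (164/3, -44/5)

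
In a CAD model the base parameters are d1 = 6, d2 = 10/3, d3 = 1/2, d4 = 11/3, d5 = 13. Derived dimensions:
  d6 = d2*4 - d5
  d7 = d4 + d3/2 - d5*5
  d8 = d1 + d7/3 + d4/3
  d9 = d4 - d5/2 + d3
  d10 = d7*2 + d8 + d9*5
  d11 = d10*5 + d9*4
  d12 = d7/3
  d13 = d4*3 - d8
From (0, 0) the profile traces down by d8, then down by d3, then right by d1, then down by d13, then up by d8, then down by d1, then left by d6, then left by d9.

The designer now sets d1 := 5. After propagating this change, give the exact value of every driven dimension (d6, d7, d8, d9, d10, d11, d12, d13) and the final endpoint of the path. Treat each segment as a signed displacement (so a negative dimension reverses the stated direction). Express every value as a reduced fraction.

d6 = 1/3
d7 = -733/12
d8 = -509/36
d9 = -7/3
d10 = -5327/36
d11 = -26971/36
d12 = -733/36
d13 = 905/36
endpoint = (7, -1103/36)

Apply edit: d1 := 5
  d6 = d2*4 - d5 = 1/3
  d7 = d4 + d3/2 - d5*5 = -733/12
  d8 = d1 + d7/3 + d4/3 = -509/36
  d9 = d4 - d5/2 + d3 = -7/3
  d10 = d7*2 + d8 + d9*5 = -5327/36
  d11 = d10*5 + d9*4 = -26971/36
  d12 = d7/3 = -733/36
  d13 = d4*3 - d8 = 905/36
Walk from origin (0, 0):
  seg 1: down by d8 = -509/36 → (0, 509/36)
  seg 2: down by d3 = 1/2 → (0, 491/36)
  seg 3: right by d1 = 5 → (5, 491/36)
  seg 4: down by d13 = 905/36 → (5, -23/2)
  seg 5: up by d8 = -509/36 → (5, -923/36)
  seg 6: down by d1 = 5 → (5, -1103/36)
  seg 7: left by d6 = 1/3 → (14/3, -1103/36)
  seg 8: left by d9 = -7/3 → (7, -1103/36)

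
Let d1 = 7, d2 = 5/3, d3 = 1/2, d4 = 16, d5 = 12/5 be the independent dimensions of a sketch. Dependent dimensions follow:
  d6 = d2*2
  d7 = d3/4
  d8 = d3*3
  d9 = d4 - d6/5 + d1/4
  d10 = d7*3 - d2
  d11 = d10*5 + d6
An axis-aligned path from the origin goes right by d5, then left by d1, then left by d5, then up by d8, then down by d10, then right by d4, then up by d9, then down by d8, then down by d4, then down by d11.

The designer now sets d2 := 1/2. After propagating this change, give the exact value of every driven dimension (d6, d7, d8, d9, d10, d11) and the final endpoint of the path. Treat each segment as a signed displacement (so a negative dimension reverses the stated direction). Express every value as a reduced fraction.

d6 = 1
d7 = 1/8
d8 = 3/2
d9 = 351/20
d10 = -1/8
d11 = 3/8
endpoint = (9, 13/10)

Apply edit: d2 := 1/2
  d6 = d2*2 = 1
  d7 = d3/4 = 1/8
  d8 = d3*3 = 3/2
  d9 = d4 - d6/5 + d1/4 = 351/20
  d10 = d7*3 - d2 = -1/8
  d11 = d10*5 + d6 = 3/8
Walk from origin (0, 0):
  seg 1: right by d5 = 12/5 → (12/5, 0)
  seg 2: left by d1 = 7 → (-23/5, 0)
  seg 3: left by d5 = 12/5 → (-7, 0)
  seg 4: up by d8 = 3/2 → (-7, 3/2)
  seg 5: down by d10 = -1/8 → (-7, 13/8)
  seg 6: right by d4 = 16 → (9, 13/8)
  seg 7: up by d9 = 351/20 → (9, 767/40)
  seg 8: down by d8 = 3/2 → (9, 707/40)
  seg 9: down by d4 = 16 → (9, 67/40)
  seg 10: down by d11 = 3/8 → (9, 13/10)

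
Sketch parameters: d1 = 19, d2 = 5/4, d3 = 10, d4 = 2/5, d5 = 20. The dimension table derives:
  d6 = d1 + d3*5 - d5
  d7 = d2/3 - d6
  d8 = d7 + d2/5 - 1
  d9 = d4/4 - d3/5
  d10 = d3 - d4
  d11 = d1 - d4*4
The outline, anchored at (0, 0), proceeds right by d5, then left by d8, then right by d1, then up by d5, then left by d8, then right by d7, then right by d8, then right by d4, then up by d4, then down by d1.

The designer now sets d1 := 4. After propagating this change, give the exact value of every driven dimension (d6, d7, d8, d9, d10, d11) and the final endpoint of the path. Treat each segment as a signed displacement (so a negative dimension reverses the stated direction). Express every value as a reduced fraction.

Apply edit: d1 := 4
  d6 = d1 + d3*5 - d5 = 34
  d7 = d2/3 - d6 = -403/12
  d8 = d7 + d2/5 - 1 = -103/3
  d9 = d4/4 - d3/5 = -19/10
  d10 = d3 - d4 = 48/5
  d11 = d1 - d4*4 = 12/5
Walk from origin (0, 0):
  seg 1: right by d5 = 20 → (20, 0)
  seg 2: left by d8 = -103/3 → (163/3, 0)
  seg 3: right by d1 = 4 → (175/3, 0)
  seg 4: up by d5 = 20 → (175/3, 20)
  seg 5: left by d8 = -103/3 → (278/3, 20)
  seg 6: right by d7 = -403/12 → (709/12, 20)
  seg 7: right by d8 = -103/3 → (99/4, 20)
  seg 8: right by d4 = 2/5 → (503/20, 20)
  seg 9: up by d4 = 2/5 → (503/20, 102/5)
  seg 10: down by d1 = 4 → (503/20, 82/5)

d6 = 34
d7 = -403/12
d8 = -103/3
d9 = -19/10
d10 = 48/5
d11 = 12/5
endpoint = (503/20, 82/5)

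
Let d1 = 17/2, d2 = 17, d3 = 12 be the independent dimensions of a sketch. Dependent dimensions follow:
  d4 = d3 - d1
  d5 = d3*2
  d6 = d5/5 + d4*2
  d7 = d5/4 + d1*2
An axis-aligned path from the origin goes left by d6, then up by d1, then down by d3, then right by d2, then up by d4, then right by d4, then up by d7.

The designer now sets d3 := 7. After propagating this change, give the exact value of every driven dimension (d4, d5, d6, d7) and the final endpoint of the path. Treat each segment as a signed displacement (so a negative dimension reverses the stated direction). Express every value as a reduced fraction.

Apply edit: d3 := 7
  d4 = d3 - d1 = -3/2
  d5 = d3*2 = 14
  d6 = d5/5 + d4*2 = -1/5
  d7 = d5/4 + d1*2 = 41/2
Walk from origin (0, 0):
  seg 1: left by d6 = -1/5 → (1/5, 0)
  seg 2: up by d1 = 17/2 → (1/5, 17/2)
  seg 3: down by d3 = 7 → (1/5, 3/2)
  seg 4: right by d2 = 17 → (86/5, 3/2)
  seg 5: up by d4 = -3/2 → (86/5, 0)
  seg 6: right by d4 = -3/2 → (157/10, 0)
  seg 7: up by d7 = 41/2 → (157/10, 41/2)

d4 = -3/2
d5 = 14
d6 = -1/5
d7 = 41/2
endpoint = (157/10, 41/2)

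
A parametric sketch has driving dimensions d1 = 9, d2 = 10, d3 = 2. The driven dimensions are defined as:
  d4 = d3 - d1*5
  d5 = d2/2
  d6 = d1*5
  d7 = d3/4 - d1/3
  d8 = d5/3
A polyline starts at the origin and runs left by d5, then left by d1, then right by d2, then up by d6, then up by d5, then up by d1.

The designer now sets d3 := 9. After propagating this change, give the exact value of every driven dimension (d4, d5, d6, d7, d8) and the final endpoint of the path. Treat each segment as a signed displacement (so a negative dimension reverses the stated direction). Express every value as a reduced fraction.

Apply edit: d3 := 9
  d4 = d3 - d1*5 = -36
  d5 = d2/2 = 5
  d6 = d1*5 = 45
  d7 = d3/4 - d1/3 = -3/4
  d8 = d5/3 = 5/3
Walk from origin (0, 0):
  seg 1: left by d5 = 5 → (-5, 0)
  seg 2: left by d1 = 9 → (-14, 0)
  seg 3: right by d2 = 10 → (-4, 0)
  seg 4: up by d6 = 45 → (-4, 45)
  seg 5: up by d5 = 5 → (-4, 50)
  seg 6: up by d1 = 9 → (-4, 59)

d4 = -36
d5 = 5
d6 = 45
d7 = -3/4
d8 = 5/3
endpoint = (-4, 59)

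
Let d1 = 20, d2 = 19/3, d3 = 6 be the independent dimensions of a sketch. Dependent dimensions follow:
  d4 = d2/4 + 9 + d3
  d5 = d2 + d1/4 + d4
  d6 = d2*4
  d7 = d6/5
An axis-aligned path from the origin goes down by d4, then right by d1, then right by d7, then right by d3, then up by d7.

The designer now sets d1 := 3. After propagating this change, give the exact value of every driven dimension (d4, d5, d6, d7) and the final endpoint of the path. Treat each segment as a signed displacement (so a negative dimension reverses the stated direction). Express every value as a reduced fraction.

d4 = 199/12
d5 = 71/3
d6 = 76/3
d7 = 76/15
endpoint = (211/15, -691/60)

Apply edit: d1 := 3
  d4 = d2/4 + 9 + d3 = 199/12
  d5 = d2 + d1/4 + d4 = 71/3
  d6 = d2*4 = 76/3
  d7 = d6/5 = 76/15
Walk from origin (0, 0):
  seg 1: down by d4 = 199/12 → (0, -199/12)
  seg 2: right by d1 = 3 → (3, -199/12)
  seg 3: right by d7 = 76/15 → (121/15, -199/12)
  seg 4: right by d3 = 6 → (211/15, -199/12)
  seg 5: up by d7 = 76/15 → (211/15, -691/60)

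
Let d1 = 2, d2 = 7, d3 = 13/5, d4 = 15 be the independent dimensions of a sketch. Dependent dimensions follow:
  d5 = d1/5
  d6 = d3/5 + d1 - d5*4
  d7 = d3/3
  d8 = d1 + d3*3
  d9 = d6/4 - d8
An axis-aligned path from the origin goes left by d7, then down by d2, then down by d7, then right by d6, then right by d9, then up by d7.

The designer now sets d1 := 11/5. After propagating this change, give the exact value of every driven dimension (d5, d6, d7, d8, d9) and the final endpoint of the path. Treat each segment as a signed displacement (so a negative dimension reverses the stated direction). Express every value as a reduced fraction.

Apply edit: d1 := 11/5
  d5 = d1/5 = 11/25
  d6 = d3/5 + d1 - d5*4 = 24/25
  d7 = d3/3 = 13/15
  d8 = d1 + d3*3 = 10
  d9 = d6/4 - d8 = -244/25
Walk from origin (0, 0):
  seg 1: left by d7 = 13/15 → (-13/15, 0)
  seg 2: down by d2 = 7 → (-13/15, -7)
  seg 3: down by d7 = 13/15 → (-13/15, -118/15)
  seg 4: right by d6 = 24/25 → (7/75, -118/15)
  seg 5: right by d9 = -244/25 → (-29/3, -118/15)
  seg 6: up by d7 = 13/15 → (-29/3, -7)

d5 = 11/25
d6 = 24/25
d7 = 13/15
d8 = 10
d9 = -244/25
endpoint = (-29/3, -7)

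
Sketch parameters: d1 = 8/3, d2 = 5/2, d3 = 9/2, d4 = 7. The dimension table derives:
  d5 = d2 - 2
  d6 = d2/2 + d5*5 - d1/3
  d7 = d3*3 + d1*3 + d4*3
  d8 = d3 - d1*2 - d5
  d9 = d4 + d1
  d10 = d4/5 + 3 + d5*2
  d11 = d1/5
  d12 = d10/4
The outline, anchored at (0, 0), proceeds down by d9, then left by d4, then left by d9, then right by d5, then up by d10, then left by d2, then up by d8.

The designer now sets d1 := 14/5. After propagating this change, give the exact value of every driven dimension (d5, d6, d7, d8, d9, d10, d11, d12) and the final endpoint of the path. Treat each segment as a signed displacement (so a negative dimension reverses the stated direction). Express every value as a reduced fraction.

Apply edit: d1 := 14/5
  d5 = d2 - 2 = 1/2
  d6 = d2/2 + d5*5 - d1/3 = 169/60
  d7 = d3*3 + d1*3 + d4*3 = 429/10
  d8 = d3 - d1*2 - d5 = -8/5
  d9 = d4 + d1 = 49/5
  d10 = d4/5 + 3 + d5*2 = 27/5
  d11 = d1/5 = 14/25
  d12 = d10/4 = 27/20
Walk from origin (0, 0):
  seg 1: down by d9 = 49/5 → (0, -49/5)
  seg 2: left by d4 = 7 → (-7, -49/5)
  seg 3: left by d9 = 49/5 → (-84/5, -49/5)
  seg 4: right by d5 = 1/2 → (-163/10, -49/5)
  seg 5: up by d10 = 27/5 → (-163/10, -22/5)
  seg 6: left by d2 = 5/2 → (-94/5, -22/5)
  seg 7: up by d8 = -8/5 → (-94/5, -6)

d5 = 1/2
d6 = 169/60
d7 = 429/10
d8 = -8/5
d9 = 49/5
d10 = 27/5
d11 = 14/25
d12 = 27/20
endpoint = (-94/5, -6)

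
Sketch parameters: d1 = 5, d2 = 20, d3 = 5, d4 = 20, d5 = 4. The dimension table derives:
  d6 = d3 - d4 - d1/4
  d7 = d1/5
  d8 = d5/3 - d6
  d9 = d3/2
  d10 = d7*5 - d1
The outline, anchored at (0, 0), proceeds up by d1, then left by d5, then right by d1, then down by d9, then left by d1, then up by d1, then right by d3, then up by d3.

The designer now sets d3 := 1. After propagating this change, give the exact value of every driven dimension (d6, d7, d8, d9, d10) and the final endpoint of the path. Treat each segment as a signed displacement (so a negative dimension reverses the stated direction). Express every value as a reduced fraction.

d6 = -81/4
d7 = 1
d8 = 259/12
d9 = 1/2
d10 = 0
endpoint = (-3, 21/2)

Apply edit: d3 := 1
  d6 = d3 - d4 - d1/4 = -81/4
  d7 = d1/5 = 1
  d8 = d5/3 - d6 = 259/12
  d9 = d3/2 = 1/2
  d10 = d7*5 - d1 = 0
Walk from origin (0, 0):
  seg 1: up by d1 = 5 → (0, 5)
  seg 2: left by d5 = 4 → (-4, 5)
  seg 3: right by d1 = 5 → (1, 5)
  seg 4: down by d9 = 1/2 → (1, 9/2)
  seg 5: left by d1 = 5 → (-4, 9/2)
  seg 6: up by d1 = 5 → (-4, 19/2)
  seg 7: right by d3 = 1 → (-3, 19/2)
  seg 8: up by d3 = 1 → (-3, 21/2)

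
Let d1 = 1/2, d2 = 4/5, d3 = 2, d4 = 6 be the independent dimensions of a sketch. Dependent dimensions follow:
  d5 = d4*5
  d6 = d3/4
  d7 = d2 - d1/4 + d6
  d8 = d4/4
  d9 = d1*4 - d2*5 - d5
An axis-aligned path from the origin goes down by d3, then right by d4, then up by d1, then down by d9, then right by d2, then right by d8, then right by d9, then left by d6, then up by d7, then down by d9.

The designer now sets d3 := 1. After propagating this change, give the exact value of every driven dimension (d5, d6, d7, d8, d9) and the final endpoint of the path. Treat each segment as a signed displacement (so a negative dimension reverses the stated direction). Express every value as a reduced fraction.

d5 = 30
d6 = 1/4
d7 = 37/40
d8 = 3/2
d9 = -32
endpoint = (-479/20, 2577/40)

Apply edit: d3 := 1
  d5 = d4*5 = 30
  d6 = d3/4 = 1/4
  d7 = d2 - d1/4 + d6 = 37/40
  d8 = d4/4 = 3/2
  d9 = d1*4 - d2*5 - d5 = -32
Walk from origin (0, 0):
  seg 1: down by d3 = 1 → (0, -1)
  seg 2: right by d4 = 6 → (6, -1)
  seg 3: up by d1 = 1/2 → (6, -1/2)
  seg 4: down by d9 = -32 → (6, 63/2)
  seg 5: right by d2 = 4/5 → (34/5, 63/2)
  seg 6: right by d8 = 3/2 → (83/10, 63/2)
  seg 7: right by d9 = -32 → (-237/10, 63/2)
  seg 8: left by d6 = 1/4 → (-479/20, 63/2)
  seg 9: up by d7 = 37/40 → (-479/20, 1297/40)
  seg 10: down by d9 = -32 → (-479/20, 2577/40)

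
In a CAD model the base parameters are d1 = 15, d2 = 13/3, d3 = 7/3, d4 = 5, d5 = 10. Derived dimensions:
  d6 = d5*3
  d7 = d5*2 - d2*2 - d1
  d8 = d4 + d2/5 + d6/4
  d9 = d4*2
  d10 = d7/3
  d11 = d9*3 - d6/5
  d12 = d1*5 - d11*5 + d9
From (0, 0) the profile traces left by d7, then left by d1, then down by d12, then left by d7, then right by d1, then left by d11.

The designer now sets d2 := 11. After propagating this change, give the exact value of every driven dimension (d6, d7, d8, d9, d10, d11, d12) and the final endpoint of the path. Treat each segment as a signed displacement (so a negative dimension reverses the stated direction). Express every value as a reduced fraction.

Apply edit: d2 := 11
  d6 = d5*3 = 30
  d7 = d5*2 - d2*2 - d1 = -17
  d8 = d4 + d2/5 + d6/4 = 147/10
  d9 = d4*2 = 10
  d10 = d7/3 = -17/3
  d11 = d9*3 - d6/5 = 24
  d12 = d1*5 - d11*5 + d9 = -35
Walk from origin (0, 0):
  seg 1: left by d7 = -17 → (17, 0)
  seg 2: left by d1 = 15 → (2, 0)
  seg 3: down by d12 = -35 → (2, 35)
  seg 4: left by d7 = -17 → (19, 35)
  seg 5: right by d1 = 15 → (34, 35)
  seg 6: left by d11 = 24 → (10, 35)

d6 = 30
d7 = -17
d8 = 147/10
d9 = 10
d10 = -17/3
d11 = 24
d12 = -35
endpoint = (10, 35)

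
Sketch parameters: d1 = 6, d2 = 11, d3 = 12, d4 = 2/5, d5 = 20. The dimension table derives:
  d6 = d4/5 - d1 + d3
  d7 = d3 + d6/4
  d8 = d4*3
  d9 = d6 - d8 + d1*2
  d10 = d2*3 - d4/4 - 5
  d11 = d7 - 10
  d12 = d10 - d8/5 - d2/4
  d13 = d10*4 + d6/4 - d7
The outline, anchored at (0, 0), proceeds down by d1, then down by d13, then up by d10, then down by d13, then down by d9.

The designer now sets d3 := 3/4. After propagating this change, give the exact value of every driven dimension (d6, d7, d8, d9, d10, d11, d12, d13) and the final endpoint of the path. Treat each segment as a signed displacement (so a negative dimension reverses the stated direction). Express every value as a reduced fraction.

Apply edit: d3 := 3/4
  d6 = d4/5 - d1 + d3 = -517/100
  d7 = d3 + d6/4 = -217/400
  d8 = d4*3 = 6/5
  d9 = d6 - d8 + d1*2 = 563/100
  d10 = d2*3 - d4/4 - 5 = 279/10
  d11 = d7 - 10 = -4217/400
  d12 = d10 - d8/5 - d2/4 = 2491/100
  d13 = d10*4 + d6/4 - d7 = 2217/20
Walk from origin (0, 0):
  seg 1: down by d1 = 6 → (0, -6)
  seg 2: down by d13 = 2217/20 → (0, -2337/20)
  seg 3: up by d10 = 279/10 → (0, -1779/20)
  seg 4: down by d13 = 2217/20 → (0, -999/5)
  seg 5: down by d9 = 563/100 → (0, -20543/100)

d6 = -517/100
d7 = -217/400
d8 = 6/5
d9 = 563/100
d10 = 279/10
d11 = -4217/400
d12 = 2491/100
d13 = 2217/20
endpoint = (0, -20543/100)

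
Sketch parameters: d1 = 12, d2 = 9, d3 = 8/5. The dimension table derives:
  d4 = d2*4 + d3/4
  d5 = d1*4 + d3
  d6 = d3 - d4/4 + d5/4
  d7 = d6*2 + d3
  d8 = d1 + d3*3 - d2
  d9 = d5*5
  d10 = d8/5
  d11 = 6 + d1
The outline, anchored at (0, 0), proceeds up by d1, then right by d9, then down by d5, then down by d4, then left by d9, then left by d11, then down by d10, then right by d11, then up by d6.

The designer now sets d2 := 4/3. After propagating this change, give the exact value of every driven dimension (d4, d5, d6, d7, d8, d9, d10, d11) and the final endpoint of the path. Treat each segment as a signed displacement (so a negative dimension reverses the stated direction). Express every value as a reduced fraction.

Apply edit: d2 := 4/3
  d4 = d2*4 + d3/4 = 86/15
  d5 = d1*4 + d3 = 248/5
  d6 = d3 - d4/4 + d5/4 = 377/30
  d7 = d6*2 + d3 = 401/15
  d8 = d1 + d3*3 - d2 = 232/15
  d9 = d5*5 = 248
  d10 = d8/5 = 232/75
  d11 = 6 + d1 = 18
Walk from origin (0, 0):
  seg 1: up by d1 = 12 → (0, 12)
  seg 2: right by d9 = 248 → (248, 12)
  seg 3: down by d5 = 248/5 → (248, -188/5)
  seg 4: down by d4 = 86/15 → (248, -130/3)
  seg 5: left by d9 = 248 → (0, -130/3)
  seg 6: left by d11 = 18 → (-18, -130/3)
  seg 7: down by d10 = 232/75 → (-18, -3482/75)
  seg 8: right by d11 = 18 → (0, -3482/75)
  seg 9: up by d6 = 377/30 → (0, -1693/50)

d4 = 86/15
d5 = 248/5
d6 = 377/30
d7 = 401/15
d8 = 232/15
d9 = 248
d10 = 232/75
d11 = 18
endpoint = (0, -1693/50)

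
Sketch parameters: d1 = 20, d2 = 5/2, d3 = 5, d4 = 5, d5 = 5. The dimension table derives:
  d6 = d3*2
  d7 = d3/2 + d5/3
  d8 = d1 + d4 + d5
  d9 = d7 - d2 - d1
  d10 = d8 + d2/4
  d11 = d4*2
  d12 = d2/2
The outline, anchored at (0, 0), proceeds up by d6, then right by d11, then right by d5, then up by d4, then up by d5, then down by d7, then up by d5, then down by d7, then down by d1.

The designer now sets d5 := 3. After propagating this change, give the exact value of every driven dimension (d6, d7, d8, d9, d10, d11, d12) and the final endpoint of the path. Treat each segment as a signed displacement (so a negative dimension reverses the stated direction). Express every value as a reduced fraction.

d6 = 10
d7 = 7/2
d8 = 28
d9 = -19
d10 = 229/8
d11 = 10
d12 = 5/4
endpoint = (13, -6)

Apply edit: d5 := 3
  d6 = d3*2 = 10
  d7 = d3/2 + d5/3 = 7/2
  d8 = d1 + d4 + d5 = 28
  d9 = d7 - d2 - d1 = -19
  d10 = d8 + d2/4 = 229/8
  d11 = d4*2 = 10
  d12 = d2/2 = 5/4
Walk from origin (0, 0):
  seg 1: up by d6 = 10 → (0, 10)
  seg 2: right by d11 = 10 → (10, 10)
  seg 3: right by d5 = 3 → (13, 10)
  seg 4: up by d4 = 5 → (13, 15)
  seg 5: up by d5 = 3 → (13, 18)
  seg 6: down by d7 = 7/2 → (13, 29/2)
  seg 7: up by d5 = 3 → (13, 35/2)
  seg 8: down by d7 = 7/2 → (13, 14)
  seg 9: down by d1 = 20 → (13, -6)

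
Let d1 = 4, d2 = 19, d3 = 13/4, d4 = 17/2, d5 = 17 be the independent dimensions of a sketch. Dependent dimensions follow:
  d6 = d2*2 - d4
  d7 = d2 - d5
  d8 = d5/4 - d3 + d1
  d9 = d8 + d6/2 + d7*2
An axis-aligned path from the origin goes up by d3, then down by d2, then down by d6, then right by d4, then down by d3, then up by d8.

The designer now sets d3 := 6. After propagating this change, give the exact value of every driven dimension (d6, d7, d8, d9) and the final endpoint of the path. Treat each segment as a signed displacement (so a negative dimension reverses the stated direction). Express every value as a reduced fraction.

Apply edit: d3 := 6
  d6 = d2*2 - d4 = 59/2
  d7 = d2 - d5 = 2
  d8 = d5/4 - d3 + d1 = 9/4
  d9 = d8 + d6/2 + d7*2 = 21
Walk from origin (0, 0):
  seg 1: up by d3 = 6 → (0, 6)
  seg 2: down by d2 = 19 → (0, -13)
  seg 3: down by d6 = 59/2 → (0, -85/2)
  seg 4: right by d4 = 17/2 → (17/2, -85/2)
  seg 5: down by d3 = 6 → (17/2, -97/2)
  seg 6: up by d8 = 9/4 → (17/2, -185/4)

d6 = 59/2
d7 = 2
d8 = 9/4
d9 = 21
endpoint = (17/2, -185/4)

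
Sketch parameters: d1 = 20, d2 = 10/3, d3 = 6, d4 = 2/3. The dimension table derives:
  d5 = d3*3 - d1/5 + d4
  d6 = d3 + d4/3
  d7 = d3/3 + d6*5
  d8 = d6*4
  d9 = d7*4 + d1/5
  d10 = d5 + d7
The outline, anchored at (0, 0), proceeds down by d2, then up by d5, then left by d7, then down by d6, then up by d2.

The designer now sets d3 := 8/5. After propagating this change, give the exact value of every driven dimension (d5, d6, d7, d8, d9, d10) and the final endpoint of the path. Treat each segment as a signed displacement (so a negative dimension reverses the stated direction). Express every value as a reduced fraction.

Apply edit: d3 := 8/5
  d5 = d3*3 - d1/5 + d4 = 22/15
  d6 = d3 + d4/3 = 82/45
  d7 = d3/3 + d6*5 = 434/45
  d8 = d6*4 = 328/45
  d9 = d7*4 + d1/5 = 1916/45
  d10 = d5 + d7 = 100/9
Walk from origin (0, 0):
  seg 1: down by d2 = 10/3 → (0, -10/3)
  seg 2: up by d5 = 22/15 → (0, -28/15)
  seg 3: left by d7 = 434/45 → (-434/45, -28/15)
  seg 4: down by d6 = 82/45 → (-434/45, -166/45)
  seg 5: up by d2 = 10/3 → (-434/45, -16/45)

d5 = 22/15
d6 = 82/45
d7 = 434/45
d8 = 328/45
d9 = 1916/45
d10 = 100/9
endpoint = (-434/45, -16/45)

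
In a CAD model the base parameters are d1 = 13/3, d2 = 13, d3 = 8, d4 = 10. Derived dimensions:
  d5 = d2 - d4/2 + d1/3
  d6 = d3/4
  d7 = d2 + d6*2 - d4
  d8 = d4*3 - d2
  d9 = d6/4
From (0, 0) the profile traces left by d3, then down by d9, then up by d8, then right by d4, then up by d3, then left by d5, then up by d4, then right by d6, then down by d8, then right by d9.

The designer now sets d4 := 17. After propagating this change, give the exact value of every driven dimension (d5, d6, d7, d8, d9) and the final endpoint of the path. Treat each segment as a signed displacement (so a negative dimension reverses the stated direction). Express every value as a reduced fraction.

d5 = 107/18
d6 = 2
d7 = 0
d8 = 38
d9 = 1/2
endpoint = (50/9, 49/2)

Apply edit: d4 := 17
  d5 = d2 - d4/2 + d1/3 = 107/18
  d6 = d3/4 = 2
  d7 = d2 + d6*2 - d4 = 0
  d8 = d4*3 - d2 = 38
  d9 = d6/4 = 1/2
Walk from origin (0, 0):
  seg 1: left by d3 = 8 → (-8, 0)
  seg 2: down by d9 = 1/2 → (-8, -1/2)
  seg 3: up by d8 = 38 → (-8, 75/2)
  seg 4: right by d4 = 17 → (9, 75/2)
  seg 5: up by d3 = 8 → (9, 91/2)
  seg 6: left by d5 = 107/18 → (55/18, 91/2)
  seg 7: up by d4 = 17 → (55/18, 125/2)
  seg 8: right by d6 = 2 → (91/18, 125/2)
  seg 9: down by d8 = 38 → (91/18, 49/2)
  seg 10: right by d9 = 1/2 → (50/9, 49/2)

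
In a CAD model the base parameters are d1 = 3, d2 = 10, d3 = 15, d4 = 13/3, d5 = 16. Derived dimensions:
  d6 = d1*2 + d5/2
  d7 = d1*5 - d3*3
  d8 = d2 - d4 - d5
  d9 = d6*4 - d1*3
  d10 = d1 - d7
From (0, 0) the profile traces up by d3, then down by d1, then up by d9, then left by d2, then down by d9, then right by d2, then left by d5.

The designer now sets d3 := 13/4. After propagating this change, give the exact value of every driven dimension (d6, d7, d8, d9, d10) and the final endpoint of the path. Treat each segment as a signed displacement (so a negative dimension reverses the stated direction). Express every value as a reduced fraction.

d6 = 14
d7 = 21/4
d8 = -31/3
d9 = 47
d10 = -9/4
endpoint = (-16, 1/4)

Apply edit: d3 := 13/4
  d6 = d1*2 + d5/2 = 14
  d7 = d1*5 - d3*3 = 21/4
  d8 = d2 - d4 - d5 = -31/3
  d9 = d6*4 - d1*3 = 47
  d10 = d1 - d7 = -9/4
Walk from origin (0, 0):
  seg 1: up by d3 = 13/4 → (0, 13/4)
  seg 2: down by d1 = 3 → (0, 1/4)
  seg 3: up by d9 = 47 → (0, 189/4)
  seg 4: left by d2 = 10 → (-10, 189/4)
  seg 5: down by d9 = 47 → (-10, 1/4)
  seg 6: right by d2 = 10 → (0, 1/4)
  seg 7: left by d5 = 16 → (-16, 1/4)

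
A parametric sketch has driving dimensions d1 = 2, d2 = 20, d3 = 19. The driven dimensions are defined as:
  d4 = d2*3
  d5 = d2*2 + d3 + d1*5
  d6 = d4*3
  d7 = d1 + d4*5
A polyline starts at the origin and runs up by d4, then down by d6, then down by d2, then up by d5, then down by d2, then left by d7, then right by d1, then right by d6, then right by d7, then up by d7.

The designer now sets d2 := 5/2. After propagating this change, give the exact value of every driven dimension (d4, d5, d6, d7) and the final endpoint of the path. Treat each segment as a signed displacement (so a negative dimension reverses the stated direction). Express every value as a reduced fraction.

Apply edit: d2 := 5/2
  d4 = d2*3 = 15/2
  d5 = d2*2 + d3 + d1*5 = 34
  d6 = d4*3 = 45/2
  d7 = d1 + d4*5 = 79/2
Walk from origin (0, 0):
  seg 1: up by d4 = 15/2 → (0, 15/2)
  seg 2: down by d6 = 45/2 → (0, -15)
  seg 3: down by d2 = 5/2 → (0, -35/2)
  seg 4: up by d5 = 34 → (0, 33/2)
  seg 5: down by d2 = 5/2 → (0, 14)
  seg 6: left by d7 = 79/2 → (-79/2, 14)
  seg 7: right by d1 = 2 → (-75/2, 14)
  seg 8: right by d6 = 45/2 → (-15, 14)
  seg 9: right by d7 = 79/2 → (49/2, 14)
  seg 10: up by d7 = 79/2 → (49/2, 107/2)

d4 = 15/2
d5 = 34
d6 = 45/2
d7 = 79/2
endpoint = (49/2, 107/2)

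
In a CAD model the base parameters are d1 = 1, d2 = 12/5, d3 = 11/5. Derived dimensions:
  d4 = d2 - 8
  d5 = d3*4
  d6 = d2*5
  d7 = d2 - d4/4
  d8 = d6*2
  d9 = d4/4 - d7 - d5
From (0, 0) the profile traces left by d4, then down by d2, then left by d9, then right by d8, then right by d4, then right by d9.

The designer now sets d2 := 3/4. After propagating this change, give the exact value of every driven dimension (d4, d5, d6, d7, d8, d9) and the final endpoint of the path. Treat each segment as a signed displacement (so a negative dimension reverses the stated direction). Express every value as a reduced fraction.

d4 = -29/4
d5 = 44/5
d6 = 15/4
d7 = 41/16
d8 = 15/2
d9 = -527/40
endpoint = (15/2, -3/4)

Apply edit: d2 := 3/4
  d4 = d2 - 8 = -29/4
  d5 = d3*4 = 44/5
  d6 = d2*5 = 15/4
  d7 = d2 - d4/4 = 41/16
  d8 = d6*2 = 15/2
  d9 = d4/4 - d7 - d5 = -527/40
Walk from origin (0, 0):
  seg 1: left by d4 = -29/4 → (29/4, 0)
  seg 2: down by d2 = 3/4 → (29/4, -3/4)
  seg 3: left by d9 = -527/40 → (817/40, -3/4)
  seg 4: right by d8 = 15/2 → (1117/40, -3/4)
  seg 5: right by d4 = -29/4 → (827/40, -3/4)
  seg 6: right by d9 = -527/40 → (15/2, -3/4)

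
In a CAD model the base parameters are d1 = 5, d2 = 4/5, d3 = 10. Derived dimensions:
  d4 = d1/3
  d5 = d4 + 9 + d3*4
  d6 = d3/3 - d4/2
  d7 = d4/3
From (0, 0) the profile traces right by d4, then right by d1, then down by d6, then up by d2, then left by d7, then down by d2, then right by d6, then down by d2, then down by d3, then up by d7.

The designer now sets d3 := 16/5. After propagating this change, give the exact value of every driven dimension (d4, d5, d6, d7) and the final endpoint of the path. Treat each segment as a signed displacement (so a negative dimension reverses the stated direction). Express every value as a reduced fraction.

d4 = 5/3
d5 = 352/15
d6 = 7/30
d7 = 5/9
endpoint = (571/90, -331/90)

Apply edit: d3 := 16/5
  d4 = d1/3 = 5/3
  d5 = d4 + 9 + d3*4 = 352/15
  d6 = d3/3 - d4/2 = 7/30
  d7 = d4/3 = 5/9
Walk from origin (0, 0):
  seg 1: right by d4 = 5/3 → (5/3, 0)
  seg 2: right by d1 = 5 → (20/3, 0)
  seg 3: down by d6 = 7/30 → (20/3, -7/30)
  seg 4: up by d2 = 4/5 → (20/3, 17/30)
  seg 5: left by d7 = 5/9 → (55/9, 17/30)
  seg 6: down by d2 = 4/5 → (55/9, -7/30)
  seg 7: right by d6 = 7/30 → (571/90, -7/30)
  seg 8: down by d2 = 4/5 → (571/90, -31/30)
  seg 9: down by d3 = 16/5 → (571/90, -127/30)
  seg 10: up by d7 = 5/9 → (571/90, -331/90)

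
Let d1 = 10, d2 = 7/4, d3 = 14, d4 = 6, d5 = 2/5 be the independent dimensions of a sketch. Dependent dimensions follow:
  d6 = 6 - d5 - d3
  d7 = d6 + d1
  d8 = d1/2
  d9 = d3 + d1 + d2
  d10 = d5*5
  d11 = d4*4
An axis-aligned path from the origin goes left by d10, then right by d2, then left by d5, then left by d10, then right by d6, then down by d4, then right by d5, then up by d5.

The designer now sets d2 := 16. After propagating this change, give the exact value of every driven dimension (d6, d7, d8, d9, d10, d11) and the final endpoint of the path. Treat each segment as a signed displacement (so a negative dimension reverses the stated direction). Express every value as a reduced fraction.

Apply edit: d2 := 16
  d6 = 6 - d5 - d3 = -42/5
  d7 = d6 + d1 = 8/5
  d8 = d1/2 = 5
  d9 = d3 + d1 + d2 = 40
  d10 = d5*5 = 2
  d11 = d4*4 = 24
Walk from origin (0, 0):
  seg 1: left by d10 = 2 → (-2, 0)
  seg 2: right by d2 = 16 → (14, 0)
  seg 3: left by d5 = 2/5 → (68/5, 0)
  seg 4: left by d10 = 2 → (58/5, 0)
  seg 5: right by d6 = -42/5 → (16/5, 0)
  seg 6: down by d4 = 6 → (16/5, -6)
  seg 7: right by d5 = 2/5 → (18/5, -6)
  seg 8: up by d5 = 2/5 → (18/5, -28/5)

d6 = -42/5
d7 = 8/5
d8 = 5
d9 = 40
d10 = 2
d11 = 24
endpoint = (18/5, -28/5)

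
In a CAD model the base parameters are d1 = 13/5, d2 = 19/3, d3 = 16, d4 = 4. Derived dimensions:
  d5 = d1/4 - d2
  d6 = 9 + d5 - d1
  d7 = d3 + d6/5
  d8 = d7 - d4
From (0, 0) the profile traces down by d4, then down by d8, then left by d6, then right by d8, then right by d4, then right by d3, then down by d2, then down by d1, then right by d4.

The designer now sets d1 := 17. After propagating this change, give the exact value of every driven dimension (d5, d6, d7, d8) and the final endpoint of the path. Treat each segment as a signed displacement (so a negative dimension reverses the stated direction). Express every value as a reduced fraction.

d5 = -25/12
d6 = -121/12
d7 = 839/60
d8 = 599/60
endpoint = (661/15, -2239/60)

Apply edit: d1 := 17
  d5 = d1/4 - d2 = -25/12
  d6 = 9 + d5 - d1 = -121/12
  d7 = d3 + d6/5 = 839/60
  d8 = d7 - d4 = 599/60
Walk from origin (0, 0):
  seg 1: down by d4 = 4 → (0, -4)
  seg 2: down by d8 = 599/60 → (0, -839/60)
  seg 3: left by d6 = -121/12 → (121/12, -839/60)
  seg 4: right by d8 = 599/60 → (301/15, -839/60)
  seg 5: right by d4 = 4 → (361/15, -839/60)
  seg 6: right by d3 = 16 → (601/15, -839/60)
  seg 7: down by d2 = 19/3 → (601/15, -1219/60)
  seg 8: down by d1 = 17 → (601/15, -2239/60)
  seg 9: right by d4 = 4 → (661/15, -2239/60)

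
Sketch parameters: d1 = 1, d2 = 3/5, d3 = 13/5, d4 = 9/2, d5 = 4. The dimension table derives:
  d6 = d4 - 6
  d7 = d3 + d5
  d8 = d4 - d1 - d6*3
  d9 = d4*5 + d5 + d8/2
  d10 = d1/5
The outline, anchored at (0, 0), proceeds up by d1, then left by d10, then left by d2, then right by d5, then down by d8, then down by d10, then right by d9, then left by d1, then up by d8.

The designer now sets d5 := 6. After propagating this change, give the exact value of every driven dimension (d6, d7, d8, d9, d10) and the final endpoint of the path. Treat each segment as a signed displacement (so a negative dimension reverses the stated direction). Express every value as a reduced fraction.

Apply edit: d5 := 6
  d6 = d4 - 6 = -3/2
  d7 = d3 + d5 = 43/5
  d8 = d4 - d1 - d6*3 = 8
  d9 = d4*5 + d5 + d8/2 = 65/2
  d10 = d1/5 = 1/5
Walk from origin (0, 0):
  seg 1: up by d1 = 1 → (0, 1)
  seg 2: left by d10 = 1/5 → (-1/5, 1)
  seg 3: left by d2 = 3/5 → (-4/5, 1)
  seg 4: right by d5 = 6 → (26/5, 1)
  seg 5: down by d8 = 8 → (26/5, -7)
  seg 6: down by d10 = 1/5 → (26/5, -36/5)
  seg 7: right by d9 = 65/2 → (377/10, -36/5)
  seg 8: left by d1 = 1 → (367/10, -36/5)
  seg 9: up by d8 = 8 → (367/10, 4/5)

d6 = -3/2
d7 = 43/5
d8 = 8
d9 = 65/2
d10 = 1/5
endpoint = (367/10, 4/5)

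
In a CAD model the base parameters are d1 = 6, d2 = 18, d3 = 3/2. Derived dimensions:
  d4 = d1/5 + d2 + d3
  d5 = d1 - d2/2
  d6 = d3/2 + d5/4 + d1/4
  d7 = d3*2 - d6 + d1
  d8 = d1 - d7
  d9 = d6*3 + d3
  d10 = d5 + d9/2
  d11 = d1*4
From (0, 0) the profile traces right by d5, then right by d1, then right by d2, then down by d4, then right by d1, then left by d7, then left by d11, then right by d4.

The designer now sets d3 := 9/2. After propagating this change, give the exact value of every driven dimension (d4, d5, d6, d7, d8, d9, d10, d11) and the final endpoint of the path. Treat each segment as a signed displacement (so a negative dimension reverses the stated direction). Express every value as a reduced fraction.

d4 = 237/10
d5 = -3
d6 = 3
d7 = 12
d8 = -6
d9 = 27/2
d10 = 15/4
d11 = 24
endpoint = (147/10, -237/10)

Apply edit: d3 := 9/2
  d4 = d1/5 + d2 + d3 = 237/10
  d5 = d1 - d2/2 = -3
  d6 = d3/2 + d5/4 + d1/4 = 3
  d7 = d3*2 - d6 + d1 = 12
  d8 = d1 - d7 = -6
  d9 = d6*3 + d3 = 27/2
  d10 = d5 + d9/2 = 15/4
  d11 = d1*4 = 24
Walk from origin (0, 0):
  seg 1: right by d5 = -3 → (-3, 0)
  seg 2: right by d1 = 6 → (3, 0)
  seg 3: right by d2 = 18 → (21, 0)
  seg 4: down by d4 = 237/10 → (21, -237/10)
  seg 5: right by d1 = 6 → (27, -237/10)
  seg 6: left by d7 = 12 → (15, -237/10)
  seg 7: left by d11 = 24 → (-9, -237/10)
  seg 8: right by d4 = 237/10 → (147/10, -237/10)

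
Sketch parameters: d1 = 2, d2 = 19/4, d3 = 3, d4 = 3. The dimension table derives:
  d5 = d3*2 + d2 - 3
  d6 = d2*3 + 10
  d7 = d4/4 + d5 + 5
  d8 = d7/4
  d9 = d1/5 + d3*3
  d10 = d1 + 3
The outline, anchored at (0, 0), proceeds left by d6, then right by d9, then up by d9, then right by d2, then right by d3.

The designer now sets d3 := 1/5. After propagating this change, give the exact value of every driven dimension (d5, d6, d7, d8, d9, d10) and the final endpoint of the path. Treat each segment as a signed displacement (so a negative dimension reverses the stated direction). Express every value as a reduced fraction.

Apply edit: d3 := 1/5
  d5 = d3*2 + d2 - 3 = 43/20
  d6 = d2*3 + 10 = 97/4
  d7 = d4/4 + d5 + 5 = 79/10
  d8 = d7/4 = 79/40
  d9 = d1/5 + d3*3 = 1
  d10 = d1 + 3 = 5
Walk from origin (0, 0):
  seg 1: left by d6 = 97/4 → (-97/4, 0)
  seg 2: right by d9 = 1 → (-93/4, 0)
  seg 3: up by d9 = 1 → (-93/4, 1)
  seg 4: right by d2 = 19/4 → (-37/2, 1)
  seg 5: right by d3 = 1/5 → (-183/10, 1)

d5 = 43/20
d6 = 97/4
d7 = 79/10
d8 = 79/40
d9 = 1
d10 = 5
endpoint = (-183/10, 1)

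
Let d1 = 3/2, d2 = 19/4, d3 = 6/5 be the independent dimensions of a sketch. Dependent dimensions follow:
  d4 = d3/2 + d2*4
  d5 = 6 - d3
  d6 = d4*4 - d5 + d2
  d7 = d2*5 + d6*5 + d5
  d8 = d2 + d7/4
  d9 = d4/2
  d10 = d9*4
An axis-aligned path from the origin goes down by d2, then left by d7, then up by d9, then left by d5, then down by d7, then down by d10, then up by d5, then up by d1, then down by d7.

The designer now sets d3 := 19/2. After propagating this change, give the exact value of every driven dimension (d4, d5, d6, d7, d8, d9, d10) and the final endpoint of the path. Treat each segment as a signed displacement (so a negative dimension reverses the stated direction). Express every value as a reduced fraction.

d4 = 95/4
d5 = -7/2
d6 = 413/4
d7 = 1073/2
d8 = 1111/8
d9 = 95/8
d10 = 95/2
endpoint = (-533, -8923/8)

Apply edit: d3 := 19/2
  d4 = d3/2 + d2*4 = 95/4
  d5 = 6 - d3 = -7/2
  d6 = d4*4 - d5 + d2 = 413/4
  d7 = d2*5 + d6*5 + d5 = 1073/2
  d8 = d2 + d7/4 = 1111/8
  d9 = d4/2 = 95/8
  d10 = d9*4 = 95/2
Walk from origin (0, 0):
  seg 1: down by d2 = 19/4 → (0, -19/4)
  seg 2: left by d7 = 1073/2 → (-1073/2, -19/4)
  seg 3: up by d9 = 95/8 → (-1073/2, 57/8)
  seg 4: left by d5 = -7/2 → (-533, 57/8)
  seg 5: down by d7 = 1073/2 → (-533, -4235/8)
  seg 6: down by d10 = 95/2 → (-533, -4615/8)
  seg 7: up by d5 = -7/2 → (-533, -4643/8)
  seg 8: up by d1 = 3/2 → (-533, -4631/8)
  seg 9: down by d7 = 1073/2 → (-533, -8923/8)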